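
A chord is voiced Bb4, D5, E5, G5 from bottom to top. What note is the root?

Bb, D, E, G are the tones of an E half-diminished seventh chord (E–G–Bb–D), making E the root.

E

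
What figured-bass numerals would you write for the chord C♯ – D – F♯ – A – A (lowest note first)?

4/2

The notes C#, D, F#, A stack in thirds as D–F#–A–C# — a D major seventh chord. The bass C# is the seventh, so this is third inversion: figured 4/2.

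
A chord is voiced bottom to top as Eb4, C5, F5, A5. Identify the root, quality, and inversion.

The distinct note names are Eb, C, F, A. Stacked in thirds they read F–A–C–Eb, which is a dominant seventh chord on F.
With the seventh (Eb) in the bass, the chord is in third inversion (figured bass 4/2).

F dominant seventh, third inversion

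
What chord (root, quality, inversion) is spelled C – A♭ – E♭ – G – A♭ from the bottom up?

The pitch classes C, Ab, Eb, G arrange in thirds as Ab–C–Eb–G: an Ab major seventh chord.
The lowest note is C, the third of the chord, so this is first inversion (figured bass 6/5).

Ab major seventh, first inversion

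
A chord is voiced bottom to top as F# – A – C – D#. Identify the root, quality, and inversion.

D# diminished seventh, first inversion

The distinct note names are F#, A, C, D#. Stacked in thirds they read D#–F#–A–C, which is a diminished seventh chord on D#.
F# is the third of D# diminished seventh; third in the bass means first inversion (figured bass 6/5).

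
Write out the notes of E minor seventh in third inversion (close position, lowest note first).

Spelling E minor seventh: E–G–B–D. In third inversion the seventh is bass, giving D, E, G, B from the bottom.

D, E, G, B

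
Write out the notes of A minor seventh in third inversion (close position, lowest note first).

A minor seventh is A–C–E–G. Third inversion puts the seventh (G) in the bass, with the remaining tones above: G, A, C, E.

G, A, C, E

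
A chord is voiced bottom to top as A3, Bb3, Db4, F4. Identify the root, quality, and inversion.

Bb minor-major seventh, third inversion

The pitch classes A, Bb, Db, F arrange in thirds as Bb–Db–F–A: a Bb minor-major seventh chord.
The lowest note is A, the seventh of the chord, so this is third inversion (figured bass 4/2).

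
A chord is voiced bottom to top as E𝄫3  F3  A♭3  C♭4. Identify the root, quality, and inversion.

F diminished seventh, third inversion

The pitch classes Ebb, F, Ab, Cb arrange in thirds as F–Ab–Cb–Ebb: an F diminished seventh chord.
The lowest note is Ebb, the seventh of the chord, so this is third inversion (figured bass 4/2).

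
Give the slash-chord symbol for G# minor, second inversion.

G#m/D#

Second inversion of G# minor has the fifth (D#) in the bass. As a slash chord: G#m/D#.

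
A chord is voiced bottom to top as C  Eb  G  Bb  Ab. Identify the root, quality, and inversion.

Ab major ninth, first inversion

The pitch classes C, Eb, G, Bb, Ab arrange in thirds as Ab–C–Eb–G–Bb: an Ab major ninth chord.
The lowest note is C, the third of the chord, so this is first inversion.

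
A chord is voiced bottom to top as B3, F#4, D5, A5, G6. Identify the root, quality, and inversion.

G major ninth, first inversion

Reducing to letter names: B, F#, D, A, G. These stack in thirds as G–B–D–F#–A — a G major ninth chord.
With the third (B) in the bass, the chord is in first inversion.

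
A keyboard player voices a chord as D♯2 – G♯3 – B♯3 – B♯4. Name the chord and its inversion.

G# major, second inversion

The distinct note names are D#, G#, B#. Stacked in thirds they read G#–B#–D#, which is a major triad on G#.
The lowest note is D#, the fifth of the chord, so this is second inversion (figured bass 6/4).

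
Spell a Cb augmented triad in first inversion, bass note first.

Cb augmented is Cb–Eb–G. First inversion puts the third (Eb) in the bass, with the remaining tones above: Eb, G, Cb.

Eb, G, Cb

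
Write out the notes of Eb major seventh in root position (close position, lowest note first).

Eb, G, Bb, D

The chord tones are Eb–G–Bb–D. With the root (Eb) lowest for root position: Eb, G, Bb, D.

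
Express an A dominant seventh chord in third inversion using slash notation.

A7/G

Third inversion of A dominant seventh has the seventh (G) in the bass. As a slash chord: A7/G.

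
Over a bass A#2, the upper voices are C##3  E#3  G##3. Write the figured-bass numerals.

7

The notes A#, C##, E#, G## stack in thirds as A#–C##–E#–G## — an A# major seventh chord. The bass A# is the root, so this is root position: figured 7.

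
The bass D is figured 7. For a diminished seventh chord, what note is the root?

The figures 7 mean the root of the chord is in the bass. If D is the root of a diminished seventh chord, the root is D (chord tones D–F–Ab–Cb).

D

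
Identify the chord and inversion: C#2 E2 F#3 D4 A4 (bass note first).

Reducing to letter names: C#, E, F#, D, A. These stack in thirds as D–F#–A–C#–E — a D major ninth chord.
With the seventh (C#) in the bass, the chord is in third inversion.

D major ninth, third inversion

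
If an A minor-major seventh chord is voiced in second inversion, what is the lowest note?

E

In second inversion the fifth is lowest. For A minor-major seventh (A–C–E–G#) that is E.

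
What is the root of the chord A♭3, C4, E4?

Reordering Ab, C, E into stacked thirds gives Ab–C–E; the bottom of that stack, Ab, is the root.

Ab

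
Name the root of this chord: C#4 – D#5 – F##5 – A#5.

D#

The distinct letter names are C#, D#, F##, A#. Arranged as a stack of thirds they read D#–F##–A#–C#, so D# is the root (a D# dominant seventh chord).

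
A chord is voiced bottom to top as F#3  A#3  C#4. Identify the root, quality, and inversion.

F# major, root position

Reducing to letter names: F#, A#, C#. These stack in thirds as F#–A#–C# — an F# major triad.
The lowest note is F#, the root of the chord, so this is root position (figured bass 5/3).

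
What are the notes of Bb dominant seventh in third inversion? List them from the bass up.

Bb dominant seventh is Bb–D–F–Ab. Third inversion puts the seventh (Ab) in the bass, with the remaining tones above: Ab, Bb, D, F.

Ab, Bb, D, F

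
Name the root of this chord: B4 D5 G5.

G

B, D, G are the tones of a G major triad (G–B–D), making G the root.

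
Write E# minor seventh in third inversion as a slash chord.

E#m7/D#

Third inversion of E# minor seventh has the seventh (D#) in the bass. As a slash chord: E#m7/D#.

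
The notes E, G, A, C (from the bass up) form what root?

A

Reordering E, G, A, C into stacked thirds gives A–C–E–G; the bottom of that stack, A, is the root.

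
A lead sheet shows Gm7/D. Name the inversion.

Gm7/D means G minor seventh with D in the bass. D is the fifth of G minor seventh (G–Bb–D–F), so this is second inversion.

second inversion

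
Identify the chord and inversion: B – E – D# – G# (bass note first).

The pitch classes B, E, D#, G# arrange in thirds as E–G#–B–D#: an E major seventh chord.
The lowest note is B, the fifth of the chord, so this is second inversion (figured bass 4/3).

E major seventh, second inversion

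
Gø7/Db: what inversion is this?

Gø7/Db means G half-diminished seventh with Db in the bass. Db is the fifth of G half-diminished seventh (G–Bb–Db–F), so this is second inversion.

second inversion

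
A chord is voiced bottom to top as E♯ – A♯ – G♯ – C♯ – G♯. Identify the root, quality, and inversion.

Reducing to letter names: E#, A#, G#, C#. These stack in thirds as A#–C#–E#–G# — an A# minor seventh chord.
The lowest note is E#, the fifth of the chord, so this is second inversion (figured bass 4/3).

A# minor seventh, second inversion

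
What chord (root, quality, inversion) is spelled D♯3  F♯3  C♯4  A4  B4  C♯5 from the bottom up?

B dominant ninth, first inversion

Reducing to letter names: D#, F#, C#, A, B. These stack in thirds as B–D#–F#–A–C# — a B dominant ninth chord.
D# is the third of B dominant ninth; third in the bass means first inversion.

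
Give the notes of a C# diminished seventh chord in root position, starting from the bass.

C# diminished seventh is C#–E–G–Bb. Root position puts the root (C#) in the bass, with the remaining tones above: C#, E, G, Bb.

C#, E, G, Bb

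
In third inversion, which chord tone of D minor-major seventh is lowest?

In third inversion the seventh is lowest. For D minor-major seventh (D–F–A–C#) that is C#.

C#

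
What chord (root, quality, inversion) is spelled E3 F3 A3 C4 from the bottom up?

The pitch classes E, F, A, C arrange in thirds as F–A–C–E: an F major seventh chord.
With the seventh (E) in the bass, the chord is in third inversion (figured bass 4/2).

F major seventh, third inversion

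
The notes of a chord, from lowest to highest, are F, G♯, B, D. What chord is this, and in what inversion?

The pitch classes F, G#, B, D arrange in thirds as G#–B–D–F: a G# diminished seventh chord.
F is the seventh of G# diminished seventh; seventh in the bass means third inversion (figured bass 4/2).

G# diminished seventh, third inversion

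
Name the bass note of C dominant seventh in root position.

C

C dominant seventh is C–E–G–Bb. Root position places the root in the bass: C.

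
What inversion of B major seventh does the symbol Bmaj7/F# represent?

second inversion

Bmaj7/F# means B major seventh with F# in the bass. F# is the fifth of B major seventh (B–D#–F#–A#), so this is second inversion.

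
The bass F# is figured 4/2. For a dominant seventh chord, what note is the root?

The figures 4/2 mean the seventh of the chord is in the bass. If F# is the seventh of a dominant seventh chord, the root is G# (chord tones G#–B#–D#–F#).

G#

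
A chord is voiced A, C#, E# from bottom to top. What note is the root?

A

The distinct letter names are A, C#, E#. Arranged as a stack of thirds they read A–C#–E#, so A is the root (an A augmented triad).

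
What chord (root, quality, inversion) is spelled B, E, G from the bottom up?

The distinct note names are B, E, G. Stacked in thirds they read E–G–B, which is a minor triad on E.
The lowest note is B, the fifth of the chord, so this is second inversion (figured bass 6/4).

E minor, second inversion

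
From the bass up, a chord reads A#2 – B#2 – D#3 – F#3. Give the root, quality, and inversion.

The distinct note names are A#, B#, D#, F#. Stacked in thirds they read B#–D#–F#–A#, which is a half-diminished seventh chord on B#.
With the seventh (A#) in the bass, the chord is in third inversion (figured bass 4/2).

B# half-diminished seventh, third inversion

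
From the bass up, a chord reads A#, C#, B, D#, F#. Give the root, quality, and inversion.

B major ninth, third inversion

The distinct note names are A#, C#, B, D#, F#. Stacked in thirds they read B–D#–F#–A#–C#, which is a major ninth chord on B.
The lowest note is A#, the seventh of the chord, so this is third inversion.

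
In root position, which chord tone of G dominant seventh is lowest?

G dominant seventh is G–B–D–F. Root position places the root in the bass: G.

G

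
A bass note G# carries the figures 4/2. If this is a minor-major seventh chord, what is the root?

A

The figures 4/2 mean the seventh of the chord is in the bass. If G# is the seventh of a minor-major seventh chord, the root is A (chord tones A–C–E–G#).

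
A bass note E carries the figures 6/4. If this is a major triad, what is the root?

A

The figures 6/4 mean the fifth of the chord is in the bass. If E is the fifth of a major triad, the root is A (chord tones A–C#–E).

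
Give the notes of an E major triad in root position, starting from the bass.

E, G#, B

Spelling E major: E–G#–B. In root position the root is bass, giving E, G#, B from the bottom.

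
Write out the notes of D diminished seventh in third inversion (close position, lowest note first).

The chord tones are D–F–Ab–Cb. With the seventh (Cb) lowest for third inversion: Cb, D, F, Ab.

Cb, D, F, Ab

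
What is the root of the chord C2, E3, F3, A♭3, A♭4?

F

C, E, F, Ab are the tones of an F minor-major seventh chord (F–Ab–C–E), making F the root.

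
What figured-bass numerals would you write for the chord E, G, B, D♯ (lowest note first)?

7

The notes E, G, B, D# stack in thirds as E–G–B–D# — an E minor-major seventh chord. The bass E is the root, so this is root position: figured 7.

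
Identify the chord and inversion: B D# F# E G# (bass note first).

E major ninth, second inversion

The pitch classes B, D#, F#, E, G# arrange in thirds as E–G#–B–D#–F#: an E major ninth chord.
The lowest note is B, the fifth of the chord, so this is second inversion.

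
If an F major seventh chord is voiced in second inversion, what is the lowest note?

The fifth of F major seventh (F–A–C–E) is C; that is the bass in second inversion.

C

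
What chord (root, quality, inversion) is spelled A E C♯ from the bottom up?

A major, root position

The pitch classes A, E, C# arrange in thirds as A–C#–E: an A major triad.
A is the root of A major; root in the bass means root position (figured bass 5/3).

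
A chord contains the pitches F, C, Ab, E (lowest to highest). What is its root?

F

The distinct letter names are F, C, Ab, E. Arranged as a stack of thirds they read F–Ab–C–E, so F is the root (an F minor-major seventh chord).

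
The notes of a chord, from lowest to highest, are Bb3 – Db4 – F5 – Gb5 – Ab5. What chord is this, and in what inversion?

Reducing to letter names: Bb, Db, F, Gb, Ab. These stack in thirds as Gb–Bb–Db–F–Ab — a Gb major ninth chord.
The lowest note is Bb, the third of the chord, so this is first inversion.

Gb major ninth, first inversion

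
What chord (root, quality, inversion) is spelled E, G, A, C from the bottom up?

The pitch classes E, G, A, C arrange in thirds as A–C–E–G: an A minor seventh chord.
E is the fifth of A minor seventh; fifth in the bass means second inversion (figured bass 4/3).

A minor seventh, second inversion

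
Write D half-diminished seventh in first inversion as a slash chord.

Dø7/F

First inversion of D half-diminished seventh has the third (F) in the bass. As a slash chord: Dø7/F.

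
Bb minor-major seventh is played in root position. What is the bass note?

Bb

In root position the root is lowest. For Bb minor-major seventh (Bb–Db–F–A) that is Bb.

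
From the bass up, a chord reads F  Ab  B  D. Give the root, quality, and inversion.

The distinct note names are F, Ab, B, D. Stacked in thirds they read B–D–F–Ab, which is a diminished seventh chord on B.
With the fifth (F) in the bass, the chord is in second inversion (figured bass 4/3).

B diminished seventh, second inversion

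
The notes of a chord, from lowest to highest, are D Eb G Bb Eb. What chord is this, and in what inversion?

The pitch classes D, Eb, G, Bb arrange in thirds as Eb–G–Bb–D: an Eb major seventh chord.
The lowest note is D, the seventh of the chord, so this is third inversion (figured bass 4/2).

Eb major seventh, third inversion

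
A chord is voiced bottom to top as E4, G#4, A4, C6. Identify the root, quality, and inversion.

The pitch classes E, G#, A, C arrange in thirds as A–C–E–G#: an A minor-major seventh chord.
The lowest note is E, the fifth of the chord, so this is second inversion (figured bass 4/3).

A minor-major seventh, second inversion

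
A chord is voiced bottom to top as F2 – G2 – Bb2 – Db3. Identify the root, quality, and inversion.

G half-diminished seventh, third inversion

The distinct note names are F, G, Bb, Db. Stacked in thirds they read G–Bb–Db–F, which is a half-diminished seventh chord on G.
The lowest note is F, the seventh of the chord, so this is third inversion (figured bass 4/2).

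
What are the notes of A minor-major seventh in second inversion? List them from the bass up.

E, G#, A, C

The chord tones are A–C–E–G#. With the fifth (E) lowest for second inversion: E, G#, A, C.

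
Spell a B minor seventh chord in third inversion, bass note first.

Spelling B minor seventh: B–D–F#–A. In third inversion the seventh is bass, giving A, B, D, F# from the bottom.

A, B, D, F#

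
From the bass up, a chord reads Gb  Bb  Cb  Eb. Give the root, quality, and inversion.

Reducing to letter names: Gb, Bb, Cb, Eb. These stack in thirds as Cb–Eb–Gb–Bb — a Cb major seventh chord.
With the fifth (Gb) in the bass, the chord is in second inversion (figured bass 4/3).

Cb major seventh, second inversion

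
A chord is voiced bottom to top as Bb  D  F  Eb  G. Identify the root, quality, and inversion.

The distinct note names are Bb, D, F, Eb, G. Stacked in thirds they read Eb–G–Bb–D–F, which is a major ninth chord on Eb.
The lowest note is Bb, the fifth of the chord, so this is second inversion.

Eb major ninth, second inversion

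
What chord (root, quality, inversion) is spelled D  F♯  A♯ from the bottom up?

Reducing to letter names: D, F#, A#. These stack in thirds as D–F#–A# — a D augmented triad.
With the root (D) in the bass, the chord is in root position (figured bass 5/3).

D augmented, root position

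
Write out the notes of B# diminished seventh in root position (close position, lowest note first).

B#, D#, F#, A

B# diminished seventh is B#–D#–F#–A. Root position puts the root (B#) in the bass, with the remaining tones above: B#, D#, F#, A.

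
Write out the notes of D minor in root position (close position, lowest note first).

D, F, A

Spelling D minor: D–F–A. In root position the root is bass, giving D, F, A from the bottom.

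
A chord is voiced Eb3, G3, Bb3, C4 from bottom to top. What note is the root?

C

The distinct letter names are Eb, G, Bb, C. Arranged as a stack of thirds they read C–Eb–G–Bb, so C is the root (a C minor seventh chord).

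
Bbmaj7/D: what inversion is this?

first inversion

Bbmaj7/D means Bb major seventh with D in the bass. D is the third of Bb major seventh (Bb–D–F–A), so this is first inversion.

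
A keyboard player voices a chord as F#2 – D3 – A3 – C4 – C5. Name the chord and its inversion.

The distinct note names are F#, D, A, C. Stacked in thirds they read D–F#–A–C, which is a dominant seventh chord on D.
The lowest note is F#, the third of the chord, so this is first inversion (figured bass 6/5).

D dominant seventh, first inversion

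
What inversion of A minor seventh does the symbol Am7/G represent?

third inversion

Am7/G means A minor seventh with G in the bass. G is the seventh of A minor seventh (A–C–E–G), so this is third inversion.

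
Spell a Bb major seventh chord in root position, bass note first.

Bb, D, F, A

Bb major seventh is Bb–D–F–A. Root position puts the root (Bb) in the bass, with the remaining tones above: Bb, D, F, A.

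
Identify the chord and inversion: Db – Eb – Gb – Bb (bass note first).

Eb minor seventh, third inversion

The distinct note names are Db, Eb, Gb, Bb. Stacked in thirds they read Eb–Gb–Bb–Db, which is a minor seventh chord on Eb.
Db is the seventh of Eb minor seventh; seventh in the bass means third inversion (figured bass 4/2).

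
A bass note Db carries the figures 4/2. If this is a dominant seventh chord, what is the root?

The figures 4/2 mean the seventh of the chord is in the bass. If Db is the seventh of a dominant seventh chord, the root is Eb (chord tones Eb–G–Bb–Db).

Eb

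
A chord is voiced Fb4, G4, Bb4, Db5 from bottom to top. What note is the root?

G

Reordering Fb, G, Bb, Db into stacked thirds gives G–Bb–Db–Fb; the bottom of that stack, G, is the root.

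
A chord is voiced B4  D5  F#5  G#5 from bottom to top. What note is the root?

Reordering B, D, F#, G# into stacked thirds gives G#–B–D–F#; the bottom of that stack, G#, is the root.

G#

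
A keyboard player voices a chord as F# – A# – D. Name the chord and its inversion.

The distinct note names are F#, A#, D. Stacked in thirds they read D–F#–A#, which is an augmented triad on D.
With the third (F#) in the bass, the chord is in first inversion (figured bass 6).

D augmented, first inversion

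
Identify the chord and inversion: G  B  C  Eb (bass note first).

C minor-major seventh, second inversion

The pitch classes G, B, C, Eb arrange in thirds as C–Eb–G–B: a C minor-major seventh chord.
The lowest note is G, the fifth of the chord, so this is second inversion (figured bass 4/3).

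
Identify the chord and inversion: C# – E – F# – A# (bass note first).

F# dominant seventh, second inversion

The distinct note names are C#, E, F#, A#. Stacked in thirds they read F#–A#–C#–E, which is a dominant seventh chord on F#.
With the fifth (C#) in the bass, the chord is in second inversion (figured bass 4/3).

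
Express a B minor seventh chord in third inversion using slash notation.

Bm7/A

Third inversion of B minor seventh has the seventh (A) in the bass. As a slash chord: Bm7/A.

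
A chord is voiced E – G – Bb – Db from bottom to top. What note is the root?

E, G, Bb, Db are the tones of an E diminished seventh chord (E–G–Bb–Db), making E the root.

E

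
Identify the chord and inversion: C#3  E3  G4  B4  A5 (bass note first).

A dominant ninth, first inversion

Reducing to letter names: C#, E, G, B, A. These stack in thirds as A–C#–E–G–B — an A dominant ninth chord.
The lowest note is C#, the third of the chord, so this is first inversion.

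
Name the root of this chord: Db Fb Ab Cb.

Db

Db, Fb, Ab, Cb are the tones of a Db minor seventh chord (Db–Fb–Ab–Cb), making Db the root.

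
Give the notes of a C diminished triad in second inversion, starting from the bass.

Spelling C diminished: C–Eb–Gb. In second inversion the fifth is bass, giving Gb, C, Eb from the bottom.

Gb, C, Eb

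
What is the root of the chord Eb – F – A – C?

F

Reordering Eb, F, A, C into stacked thirds gives F–A–C–Eb; the bottom of that stack, F, is the root.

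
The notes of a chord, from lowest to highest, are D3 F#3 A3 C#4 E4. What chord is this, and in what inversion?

The pitch classes D, F#, A, C#, E arrange in thirds as D–F#–A–C#–E: a D major ninth chord.
The lowest note is D, the root of the chord, so this is root position.

D major ninth, root position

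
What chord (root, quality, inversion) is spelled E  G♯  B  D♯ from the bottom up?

The pitch classes E, G#, B, D# arrange in thirds as E–G#–B–D#: an E major seventh chord.
The lowest note is E, the root of the chord, so this is root position (figured bass 7).

E major seventh, root position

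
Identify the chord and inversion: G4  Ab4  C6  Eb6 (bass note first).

Ab major seventh, third inversion

The pitch classes G, Ab, C, Eb arrange in thirds as Ab–C–Eb–G: an Ab major seventh chord.
G is the seventh of Ab major seventh; seventh in the bass means third inversion (figured bass 4/2).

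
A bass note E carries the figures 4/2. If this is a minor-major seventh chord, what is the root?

The figures 4/2 mean the seventh of the chord is in the bass. If E is the seventh of a minor-major seventh chord, the root is F (chord tones F–Ab–C–E).

F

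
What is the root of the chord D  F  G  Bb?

G

Reordering D, F, G, Bb into stacked thirds gives G–Bb–D–F; the bottom of that stack, G, is the root.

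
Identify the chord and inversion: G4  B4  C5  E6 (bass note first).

C major seventh, second inversion

The distinct note names are G, B, C, E. Stacked in thirds they read C–E–G–B, which is a major seventh chord on C.
G is the fifth of C major seventh; fifth in the bass means second inversion (figured bass 4/3).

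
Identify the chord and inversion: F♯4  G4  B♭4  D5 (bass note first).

G minor-major seventh, third inversion

The distinct note names are F#, G, Bb, D. Stacked in thirds they read G–Bb–D–F#, which is a minor-major seventh chord on G.
With the seventh (F#) in the bass, the chord is in third inversion (figured bass 4/2).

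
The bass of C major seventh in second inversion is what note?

G

C major seventh is C–E–G–B. Second inversion places the fifth in the bass: G.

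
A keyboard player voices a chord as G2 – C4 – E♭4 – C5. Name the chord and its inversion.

C minor, second inversion

Reducing to letter names: G, C, Eb. These stack in thirds as C–Eb–G — a C minor triad.
The lowest note is G, the fifth of the chord, so this is second inversion (figured bass 6/4).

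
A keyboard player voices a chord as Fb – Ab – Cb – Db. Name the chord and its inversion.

Reducing to letter names: Fb, Ab, Cb, Db. These stack in thirds as Db–Fb–Ab–Cb — a Db minor seventh chord.
With the third (Fb) in the bass, the chord is in first inversion (figured bass 6/5).

Db minor seventh, first inversion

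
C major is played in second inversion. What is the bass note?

G

C major is C–E–G. Second inversion places the fifth in the bass: G.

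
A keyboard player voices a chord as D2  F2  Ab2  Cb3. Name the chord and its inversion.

The pitch classes D, F, Ab, Cb arrange in thirds as D–F–Ab–Cb: a D diminished seventh chord.
D is the root of D diminished seventh; root in the bass means root position (figured bass 7).

D diminished seventh, root position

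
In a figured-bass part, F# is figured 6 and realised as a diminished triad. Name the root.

D#

The figures 6 mean the third of the chord is in the bass. If F# is the third of a diminished triad, the root is D# (chord tones D#–F#–A).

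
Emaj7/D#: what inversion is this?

third inversion

Emaj7/D# means E major seventh with D# in the bass. D# is the seventh of E major seventh (E–G#–B–D#), so this is third inversion.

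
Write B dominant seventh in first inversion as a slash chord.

B7/D#

First inversion of B dominant seventh has the third (D#) in the bass. As a slash chord: B7/D#.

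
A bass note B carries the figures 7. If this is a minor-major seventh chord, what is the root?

B

The figures 7 mean the root of the chord is in the bass. If B is the root of a minor-major seventh chord, the root is B (chord tones B–D–F#–A#).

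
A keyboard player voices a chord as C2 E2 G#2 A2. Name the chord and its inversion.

The distinct note names are C, E, G#, A. Stacked in thirds they read A–C–E–G#, which is a minor-major seventh chord on A.
The lowest note is C, the third of the chord, so this is first inversion (figured bass 6/5).

A minor-major seventh, first inversion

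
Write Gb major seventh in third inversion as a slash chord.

Gbmaj7/F

Third inversion of Gb major seventh has the seventh (F) in the bass. As a slash chord: Gbmaj7/F.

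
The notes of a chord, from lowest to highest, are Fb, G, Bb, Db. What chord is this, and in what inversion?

G diminished seventh, third inversion

The distinct note names are Fb, G, Bb, Db. Stacked in thirds they read G–Bb–Db–Fb, which is a diminished seventh chord on G.
With the seventh (Fb) in the bass, the chord is in third inversion (figured bass 4/2).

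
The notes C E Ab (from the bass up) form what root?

C, E, Ab are the tones of an Ab augmented triad (Ab–C–E), making Ab the root.

Ab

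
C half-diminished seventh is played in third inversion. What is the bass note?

In third inversion the seventh is lowest. For C half-diminished seventh (C–Eb–Gb–Bb) that is Bb.

Bb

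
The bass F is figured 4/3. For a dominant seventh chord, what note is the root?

The figures 4/3 mean the fifth of the chord is in the bass. If F is the fifth of a dominant seventh chord, the root is Bb (chord tones Bb–D–F–Ab).

Bb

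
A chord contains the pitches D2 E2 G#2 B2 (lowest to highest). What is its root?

E

D, E, G#, B are the tones of an E dominant seventh chord (E–G#–B–D), making E the root.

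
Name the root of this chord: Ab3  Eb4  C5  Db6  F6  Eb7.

Reordering Ab, Eb, C, Db, F into stacked thirds gives Db–F–Ab–C–Eb; the bottom of that stack, Db, is the root.

Db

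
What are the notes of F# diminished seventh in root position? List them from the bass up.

F#, A, C, Eb

The chord tones are F#–A–C–Eb. With the root (F#) lowest for root position: F#, A, C, Eb.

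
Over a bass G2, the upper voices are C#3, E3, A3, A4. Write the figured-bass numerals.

4/2

The notes G, C#, E, A stack in thirds as A–C#–E–G — an A dominant seventh chord. The bass G is the seventh, so this is third inversion: figured 4/2.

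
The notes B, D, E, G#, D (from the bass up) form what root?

Reordering B, D, E, G# into stacked thirds gives E–G#–B–D; the bottom of that stack, E, is the root.

E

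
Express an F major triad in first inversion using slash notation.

First inversion of F major has the third (A) in the bass. As a slash chord: F/A.

F/A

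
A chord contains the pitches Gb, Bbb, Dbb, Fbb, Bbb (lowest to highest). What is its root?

Gb

Gb, Bbb, Dbb, Fbb are the tones of a Gb diminished seventh chord (Gb–Bbb–Dbb–Fbb), making Gb the root.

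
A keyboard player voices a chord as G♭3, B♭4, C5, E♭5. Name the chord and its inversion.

Reducing to letter names: Gb, Bb, C, Eb. These stack in thirds as C–Eb–Gb–Bb — a C half-diminished seventh chord.
The lowest note is Gb, the fifth of the chord, so this is second inversion (figured bass 4/3).

C half-diminished seventh, second inversion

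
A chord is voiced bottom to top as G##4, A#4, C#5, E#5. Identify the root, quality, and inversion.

A# minor-major seventh, third inversion

The distinct note names are G##, A#, C#, E#. Stacked in thirds they read A#–C#–E#–G##, which is a minor-major seventh chord on A#.
The lowest note is G##, the seventh of the chord, so this is third inversion (figured bass 4/2).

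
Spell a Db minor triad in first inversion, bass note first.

The chord tones are Db–Fb–Ab. With the third (Fb) lowest for first inversion: Fb, Ab, Db.

Fb, Ab, Db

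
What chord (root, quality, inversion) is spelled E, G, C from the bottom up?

The pitch classes E, G, C arrange in thirds as C–E–G: a C major triad.
With the third (E) in the bass, the chord is in first inversion (figured bass 6).

C major, first inversion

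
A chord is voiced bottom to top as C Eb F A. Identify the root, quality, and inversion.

The pitch classes C, Eb, F, A arrange in thirds as F–A–C–Eb: an F dominant seventh chord.
C is the fifth of F dominant seventh; fifth in the bass means second inversion (figured bass 4/3).

F dominant seventh, second inversion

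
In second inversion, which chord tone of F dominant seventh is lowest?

C

The fifth of F dominant seventh (F–A–C–Eb) is C; that is the bass in second inversion.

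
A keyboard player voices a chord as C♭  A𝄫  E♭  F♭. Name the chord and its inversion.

Fb minor-major seventh, second inversion

The pitch classes Cb, Abb, Eb, Fb arrange in thirds as Fb–Abb–Cb–Eb: an Fb minor-major seventh chord.
Cb is the fifth of Fb minor-major seventh; fifth in the bass means second inversion (figured bass 4/3).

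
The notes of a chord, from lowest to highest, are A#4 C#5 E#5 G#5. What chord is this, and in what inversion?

A# minor seventh, root position

The distinct note names are A#, C#, E#, G#. Stacked in thirds they read A#–C#–E#–G#, which is a minor seventh chord on A#.
The lowest note is A#, the root of the chord, so this is root position (figured bass 7).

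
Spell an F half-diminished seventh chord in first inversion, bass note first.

Ab, Cb, Eb, F

Spelling F half-diminished seventh: F–Ab–Cb–Eb. In first inversion the third is bass, giving Ab, Cb, Eb, F from the bottom.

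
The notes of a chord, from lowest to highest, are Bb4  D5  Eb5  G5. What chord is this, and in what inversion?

Eb major seventh, second inversion

Reducing to letter names: Bb, D, Eb, G. These stack in thirds as Eb–G–Bb–D — an Eb major seventh chord.
Bb is the fifth of Eb major seventh; fifth in the bass means second inversion (figured bass 4/3).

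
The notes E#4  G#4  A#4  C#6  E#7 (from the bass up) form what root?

Reordering E#, G#, A#, C# into stacked thirds gives A#–C#–E#–G#; the bottom of that stack, A#, is the root.

A#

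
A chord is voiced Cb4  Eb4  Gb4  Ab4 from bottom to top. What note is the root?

Cb, Eb, Gb, Ab are the tones of an Ab minor seventh chord (Ab–Cb–Eb–Gb), making Ab the root.

Ab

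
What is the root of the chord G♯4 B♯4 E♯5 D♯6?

Reordering G#, B#, E#, D# into stacked thirds gives E#–G#–B#–D#; the bottom of that stack, E#, is the root.

E#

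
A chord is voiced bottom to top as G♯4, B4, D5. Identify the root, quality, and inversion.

The pitch classes G#, B, D arrange in thirds as G#–B–D: a G# diminished triad.
G# is the root of G# diminished; root in the bass means root position (figured bass 5/3).

G# diminished, root position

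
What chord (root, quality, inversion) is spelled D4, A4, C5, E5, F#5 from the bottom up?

D dominant ninth, root position

Reducing to letter names: D, A, C, E, F#. These stack in thirds as D–F#–A–C–E — a D dominant ninth chord.
The lowest note is D, the root of the chord, so this is root position.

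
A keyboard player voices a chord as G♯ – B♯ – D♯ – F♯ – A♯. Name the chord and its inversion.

The pitch classes G#, B#, D#, F#, A# arrange in thirds as G#–B#–D#–F#–A#: a G# dominant ninth chord.
G# is the root of G# dominant ninth; root in the bass means root position.

G# dominant ninth, root position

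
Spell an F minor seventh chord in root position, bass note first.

F minor seventh is F–Ab–C–Eb. Root position puts the root (F) in the bass, with the remaining tones above: F, Ab, C, Eb.

F, Ab, C, Eb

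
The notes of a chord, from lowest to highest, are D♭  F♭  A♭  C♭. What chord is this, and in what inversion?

Reducing to letter names: Db, Fb, Ab, Cb. These stack in thirds as Db–Fb–Ab–Cb — a Db minor seventh chord.
The lowest note is Db, the root of the chord, so this is root position (figured bass 7).

Db minor seventh, root position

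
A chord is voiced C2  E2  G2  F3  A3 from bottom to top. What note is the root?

F

C, E, G, F, A are the tones of an F major ninth chord (F–A–C–E–G), making F the root.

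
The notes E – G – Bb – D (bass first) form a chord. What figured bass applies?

The notes E, G, Bb, D stack in thirds as E–G–Bb–D — an E half-diminished seventh chord. The bass E is the root, so this is root position: figured 7.

7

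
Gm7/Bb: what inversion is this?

first inversion

Gm7/Bb means G minor seventh with Bb in the bass. Bb is the third of G minor seventh (G–Bb–D–F), so this is first inversion.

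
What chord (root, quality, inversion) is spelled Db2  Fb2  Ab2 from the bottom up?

The distinct note names are Db, Fb, Ab. Stacked in thirds they read Db–Fb–Ab, which is a minor triad on Db.
The lowest note is Db, the root of the chord, so this is root position (figured bass 5/3).

Db minor, root position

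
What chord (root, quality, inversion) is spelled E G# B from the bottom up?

E major, root position

The distinct note names are E, G#, B. Stacked in thirds they read E–G#–B, which is a major triad on E.
The lowest note is E, the root of the chord, so this is root position (figured bass 5/3).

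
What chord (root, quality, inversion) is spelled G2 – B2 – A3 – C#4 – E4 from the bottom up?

The pitch classes G, B, A, C#, E arrange in thirds as A–C#–E–G–B: an A dominant ninth chord.
With the seventh (G) in the bass, the chord is in third inversion.

A dominant ninth, third inversion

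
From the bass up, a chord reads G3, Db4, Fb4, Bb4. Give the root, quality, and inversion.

G diminished seventh, root position

Reducing to letter names: G, Db, Fb, Bb. These stack in thirds as G–Bb–Db–Fb — a G diminished seventh chord.
G is the root of G diminished seventh; root in the bass means root position (figured bass 7).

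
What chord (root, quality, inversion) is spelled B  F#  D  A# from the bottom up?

B minor-major seventh, root position

The distinct note names are B, F#, D, A#. Stacked in thirds they read B–D–F#–A#, which is a minor-major seventh chord on B.
The lowest note is B, the root of the chord, so this is root position (figured bass 7).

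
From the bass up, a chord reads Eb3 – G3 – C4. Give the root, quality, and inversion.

The pitch classes Eb, G, C arrange in thirds as C–Eb–G: a C minor triad.
With the third (Eb) in the bass, the chord is in first inversion (figured bass 6).

C minor, first inversion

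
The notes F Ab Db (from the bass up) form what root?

Db

Reordering F, Ab, Db into stacked thirds gives Db–F–Ab; the bottom of that stack, Db, is the root.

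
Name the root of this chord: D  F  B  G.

G

Reordering D, F, B, G into stacked thirds gives G–B–D–F; the bottom of that stack, G, is the root.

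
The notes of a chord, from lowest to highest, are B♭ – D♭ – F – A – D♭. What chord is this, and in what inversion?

Reducing to letter names: Bb, Db, F, A. These stack in thirds as Bb–Db–F–A — a Bb minor-major seventh chord.
The lowest note is Bb, the root of the chord, so this is root position (figured bass 7).

Bb minor-major seventh, root position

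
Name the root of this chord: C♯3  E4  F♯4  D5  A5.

D

Reordering C#, E, F#, D, A into stacked thirds gives D–F#–A–C#–E; the bottom of that stack, D, is the root.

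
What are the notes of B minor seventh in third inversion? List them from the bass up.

A, B, D, F#

B minor seventh is B–D–F#–A. Third inversion puts the seventh (A) in the bass, with the remaining tones above: A, B, D, F#.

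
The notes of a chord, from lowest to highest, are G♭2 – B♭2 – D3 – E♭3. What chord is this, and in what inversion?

The distinct note names are Gb, Bb, D, Eb. Stacked in thirds they read Eb–Gb–Bb–D, which is a minor-major seventh chord on Eb.
The lowest note is Gb, the third of the chord, so this is first inversion (figured bass 6/5).

Eb minor-major seventh, first inversion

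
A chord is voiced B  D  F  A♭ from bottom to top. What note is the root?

B

B, D, F, Ab are the tones of a B diminished seventh chord (B–D–F–Ab), making B the root.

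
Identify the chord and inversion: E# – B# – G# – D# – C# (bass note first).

C# major ninth, first inversion

The pitch classes E#, B#, G#, D#, C# arrange in thirds as C#–E#–G#–B#–D#: a C# major ninth chord.
With the third (E#) in the bass, the chord is in first inversion.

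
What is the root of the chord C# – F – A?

F

The distinct letter names are C#, F, A. Arranged as a stack of thirds they read F–A–C#, so F is the root (an F augmented triad).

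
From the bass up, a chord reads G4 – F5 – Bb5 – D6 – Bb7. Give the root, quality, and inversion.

The distinct note names are G, F, Bb, D. Stacked in thirds they read G–Bb–D–F, which is a minor seventh chord on G.
The lowest note is G, the root of the chord, so this is root position (figured bass 7).

G minor seventh, root position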